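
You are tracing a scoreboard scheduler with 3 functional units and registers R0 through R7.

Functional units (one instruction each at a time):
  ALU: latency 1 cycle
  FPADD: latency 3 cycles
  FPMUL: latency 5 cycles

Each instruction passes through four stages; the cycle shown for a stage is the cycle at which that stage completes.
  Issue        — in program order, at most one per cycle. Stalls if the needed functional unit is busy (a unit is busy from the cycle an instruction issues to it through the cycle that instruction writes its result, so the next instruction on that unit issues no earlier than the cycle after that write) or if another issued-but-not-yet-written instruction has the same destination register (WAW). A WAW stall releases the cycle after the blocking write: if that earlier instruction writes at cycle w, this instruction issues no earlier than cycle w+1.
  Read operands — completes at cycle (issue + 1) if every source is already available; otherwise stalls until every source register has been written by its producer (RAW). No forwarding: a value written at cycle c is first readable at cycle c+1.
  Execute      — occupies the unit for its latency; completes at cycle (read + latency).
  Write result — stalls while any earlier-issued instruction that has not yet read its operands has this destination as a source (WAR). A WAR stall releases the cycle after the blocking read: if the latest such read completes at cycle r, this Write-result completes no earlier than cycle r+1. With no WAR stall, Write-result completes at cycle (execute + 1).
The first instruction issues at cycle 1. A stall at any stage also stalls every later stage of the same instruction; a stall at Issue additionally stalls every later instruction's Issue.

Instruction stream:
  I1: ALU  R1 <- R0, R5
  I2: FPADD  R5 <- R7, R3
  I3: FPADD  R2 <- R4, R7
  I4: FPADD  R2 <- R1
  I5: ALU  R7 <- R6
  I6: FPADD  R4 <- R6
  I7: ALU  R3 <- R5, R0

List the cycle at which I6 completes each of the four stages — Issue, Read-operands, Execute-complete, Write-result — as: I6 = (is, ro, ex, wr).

t=1  I1 issues→ALU
t=2  I1 reads; I2 issues→FPADD
t=3  I1 exec-done; I2 reads
t=4  I1 writes R1
t=6  I2 exec-done
t=7  I2 writes R5
t=8  I3 issues→FPADD
t=9  I3 reads
t=12  I3 exec-done
t=13  I3 writes R2
t=14  I4 issues→FPADD
t=15  I4 reads; I5 issues→ALU
t=16  I5 reads
t=17  I5 exec-done
t=18  I4 exec-done; I5 writes R7
t=19  I4 writes R2
t=20  I6 issues→FPADD
t=21  I6 reads; I7 issues→ALU
t=22  I7 reads
t=23  I7 exec-done
t=24  I6 exec-done; I7 writes R3
t=25  I6 writes R4

I6 = (20, 21, 24, 25)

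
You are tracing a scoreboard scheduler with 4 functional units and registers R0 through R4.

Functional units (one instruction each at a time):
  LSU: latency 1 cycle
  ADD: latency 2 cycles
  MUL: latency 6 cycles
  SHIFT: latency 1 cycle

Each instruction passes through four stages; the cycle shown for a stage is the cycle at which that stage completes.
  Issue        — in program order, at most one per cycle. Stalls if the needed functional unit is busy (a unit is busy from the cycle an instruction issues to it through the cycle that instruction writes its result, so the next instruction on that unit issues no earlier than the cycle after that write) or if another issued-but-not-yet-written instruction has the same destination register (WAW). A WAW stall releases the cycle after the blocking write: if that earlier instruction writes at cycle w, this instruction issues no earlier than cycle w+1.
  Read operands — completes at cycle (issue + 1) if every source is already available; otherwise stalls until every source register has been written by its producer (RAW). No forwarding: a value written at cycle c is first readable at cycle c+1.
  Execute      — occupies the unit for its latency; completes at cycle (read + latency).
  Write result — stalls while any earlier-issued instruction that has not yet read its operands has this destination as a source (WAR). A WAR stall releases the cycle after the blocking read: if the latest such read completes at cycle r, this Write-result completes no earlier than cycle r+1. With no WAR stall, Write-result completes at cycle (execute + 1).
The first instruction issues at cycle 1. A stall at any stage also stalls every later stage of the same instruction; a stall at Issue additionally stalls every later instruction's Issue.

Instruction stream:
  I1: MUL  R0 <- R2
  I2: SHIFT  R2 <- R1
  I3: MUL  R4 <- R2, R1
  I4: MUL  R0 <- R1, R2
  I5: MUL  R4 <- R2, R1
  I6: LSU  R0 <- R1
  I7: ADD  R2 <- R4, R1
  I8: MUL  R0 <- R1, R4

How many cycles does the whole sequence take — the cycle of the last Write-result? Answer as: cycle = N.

c1: I1 dispatched to MUL
c2: I1 operands ready | I2 dispatched to SHIFT
c3: I2 operands ready
c4: I2 complete
c5: R2←I2
c8: I1 complete
c9: R0←I1
c10: I3 dispatched to MUL
c11: I3 operands ready
c17: I3 complete
c18: R4←I3
c19: I4 dispatched to MUL
c20: I4 operands ready
c26: I4 complete
c27: R0←I4
c28: I5 dispatched to MUL
c29: I5 operands ready | I6 dispatched to LSU
c30: I6 operands ready | I7 dispatched to ADD
c31: I6 complete
c32: R0←I6
c35: I5 complete
c36: R4←I5
c37: I7 operands ready | I8 dispatched to MUL
c38: I8 operands ready
c39: I7 complete
c40: R2←I7
c44: I8 complete
c45: R0←I8

cycle = 45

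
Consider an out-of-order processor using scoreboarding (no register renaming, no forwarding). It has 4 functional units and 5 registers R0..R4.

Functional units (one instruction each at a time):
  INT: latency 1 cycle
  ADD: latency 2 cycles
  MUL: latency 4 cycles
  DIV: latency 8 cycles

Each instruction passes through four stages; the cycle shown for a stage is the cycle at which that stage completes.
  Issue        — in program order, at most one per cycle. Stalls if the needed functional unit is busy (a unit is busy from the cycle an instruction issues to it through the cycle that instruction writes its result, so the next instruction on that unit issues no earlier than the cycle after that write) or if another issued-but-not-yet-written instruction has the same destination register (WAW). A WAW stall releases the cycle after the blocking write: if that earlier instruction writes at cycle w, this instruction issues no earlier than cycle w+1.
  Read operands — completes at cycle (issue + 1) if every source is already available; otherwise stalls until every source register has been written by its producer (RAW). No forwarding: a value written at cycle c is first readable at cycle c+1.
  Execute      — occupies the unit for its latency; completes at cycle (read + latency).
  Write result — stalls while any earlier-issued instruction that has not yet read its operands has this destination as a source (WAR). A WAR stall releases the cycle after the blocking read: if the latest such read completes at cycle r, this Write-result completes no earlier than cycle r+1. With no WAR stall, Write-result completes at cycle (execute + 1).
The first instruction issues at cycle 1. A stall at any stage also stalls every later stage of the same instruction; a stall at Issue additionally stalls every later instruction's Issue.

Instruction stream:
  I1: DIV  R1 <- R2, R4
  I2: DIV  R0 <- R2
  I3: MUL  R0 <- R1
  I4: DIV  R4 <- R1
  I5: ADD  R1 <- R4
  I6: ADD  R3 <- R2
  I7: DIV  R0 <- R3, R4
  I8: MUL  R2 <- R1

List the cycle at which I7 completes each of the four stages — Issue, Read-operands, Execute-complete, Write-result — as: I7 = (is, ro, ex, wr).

I7 = (40, 44, 52, 53)

c1: I1→DIV
c2: I1 RO
c10: I1 EX
c11: I1 WR R1
c12: I2→DIV
c13: I2 RO
c21: I2 EX
c22: I2 WR R0
c23: I3→MUL
c24: I3 RO, I4→DIV
c25: I4 RO, I5→ADD
c28: I3 EX
c29: I3 WR R0
c33: I4 EX
c34: I4 WR R4
c35: I5 RO
c37: I5 EX
c38: I5 WR R1
c39: I6→ADD
c40: I6 RO, I7→DIV
c41: I8→MUL
c42: I6 EX, I8 RO
c43: I6 WR R3
c44: I7 RO
c46: I8 EX
c47: I8 WR R2
c52: I7 EX
c53: I7 WR R0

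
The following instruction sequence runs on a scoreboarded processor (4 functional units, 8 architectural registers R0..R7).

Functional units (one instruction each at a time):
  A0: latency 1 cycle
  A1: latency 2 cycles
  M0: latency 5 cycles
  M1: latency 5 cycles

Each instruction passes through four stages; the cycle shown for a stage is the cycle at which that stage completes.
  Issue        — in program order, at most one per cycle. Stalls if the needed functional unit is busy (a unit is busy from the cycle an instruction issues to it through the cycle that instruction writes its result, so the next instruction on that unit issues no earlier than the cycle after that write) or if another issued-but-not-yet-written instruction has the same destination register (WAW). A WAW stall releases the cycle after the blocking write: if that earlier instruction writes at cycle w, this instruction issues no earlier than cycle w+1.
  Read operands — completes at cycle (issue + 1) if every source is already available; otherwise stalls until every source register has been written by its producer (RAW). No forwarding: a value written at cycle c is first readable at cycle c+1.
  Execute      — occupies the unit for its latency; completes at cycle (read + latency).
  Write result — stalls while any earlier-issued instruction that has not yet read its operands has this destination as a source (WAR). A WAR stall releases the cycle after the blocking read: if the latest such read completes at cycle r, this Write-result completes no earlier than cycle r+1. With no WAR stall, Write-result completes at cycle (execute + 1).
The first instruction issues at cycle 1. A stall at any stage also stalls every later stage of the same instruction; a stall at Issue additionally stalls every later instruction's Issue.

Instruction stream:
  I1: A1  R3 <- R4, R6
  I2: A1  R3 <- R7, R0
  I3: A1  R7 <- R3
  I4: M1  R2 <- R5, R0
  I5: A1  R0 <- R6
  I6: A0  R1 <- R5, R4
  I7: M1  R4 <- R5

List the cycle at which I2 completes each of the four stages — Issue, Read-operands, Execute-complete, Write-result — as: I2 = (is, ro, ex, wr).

I1  is:1  ro:2  ex:4  wr:5
I2  is:6  ro:7  ex:9  wr:10  — struct: A1 busy until I1 writes@5
I3  is:11  ro:12  ex:14  wr:15  — struct: A1 busy until I2 writes@10
I4  is:12  ro:13  ex:18  wr:19
I5  is:16  ro:17  ex:19  wr:20  — struct: A1 busy until I3 writes@15
I6  is:17  ro:18  ex:19  wr:20
I7  is:20  ro:21  ex:26  wr:27  — struct: M1 busy until I4 writes@19

I2 = (6, 7, 9, 10)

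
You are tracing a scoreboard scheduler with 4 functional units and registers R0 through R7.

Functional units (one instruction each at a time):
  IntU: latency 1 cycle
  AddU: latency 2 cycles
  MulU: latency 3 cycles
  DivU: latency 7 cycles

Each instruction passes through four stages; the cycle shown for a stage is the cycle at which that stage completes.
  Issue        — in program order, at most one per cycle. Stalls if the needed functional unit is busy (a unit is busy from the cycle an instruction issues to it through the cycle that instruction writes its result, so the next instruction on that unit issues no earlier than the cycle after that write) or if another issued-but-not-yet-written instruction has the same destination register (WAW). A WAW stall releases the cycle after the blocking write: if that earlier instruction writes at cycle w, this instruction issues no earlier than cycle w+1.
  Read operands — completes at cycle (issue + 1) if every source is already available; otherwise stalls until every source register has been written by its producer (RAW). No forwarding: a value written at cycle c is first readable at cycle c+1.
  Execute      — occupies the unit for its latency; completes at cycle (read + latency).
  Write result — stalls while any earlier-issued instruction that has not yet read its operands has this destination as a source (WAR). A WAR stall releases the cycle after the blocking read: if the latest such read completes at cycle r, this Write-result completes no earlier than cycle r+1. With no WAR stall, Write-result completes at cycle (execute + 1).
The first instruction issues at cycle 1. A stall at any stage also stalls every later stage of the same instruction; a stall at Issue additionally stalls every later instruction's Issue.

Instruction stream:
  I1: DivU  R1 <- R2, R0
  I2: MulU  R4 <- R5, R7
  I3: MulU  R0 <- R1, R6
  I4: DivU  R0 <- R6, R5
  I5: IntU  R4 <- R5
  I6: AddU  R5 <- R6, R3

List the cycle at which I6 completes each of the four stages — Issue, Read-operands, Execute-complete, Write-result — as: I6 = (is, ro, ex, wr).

I6 = (18, 19, 21, 22)

1) issue 1, read 2, done 9, write 10
2) issue 2, read 3, done 6, write 7
3) issue 8, read 11, done 14, write 15  <struct: MulU busy until I2 writes@7 / RAW R1: wait I1 write@10>
4) issue 16, read 17, done 24, write 25  <WAW R0: wait I3 write@15>
5) issue 17, read 18, done 19, write 20
6) issue 18, read 19, done 21, write 22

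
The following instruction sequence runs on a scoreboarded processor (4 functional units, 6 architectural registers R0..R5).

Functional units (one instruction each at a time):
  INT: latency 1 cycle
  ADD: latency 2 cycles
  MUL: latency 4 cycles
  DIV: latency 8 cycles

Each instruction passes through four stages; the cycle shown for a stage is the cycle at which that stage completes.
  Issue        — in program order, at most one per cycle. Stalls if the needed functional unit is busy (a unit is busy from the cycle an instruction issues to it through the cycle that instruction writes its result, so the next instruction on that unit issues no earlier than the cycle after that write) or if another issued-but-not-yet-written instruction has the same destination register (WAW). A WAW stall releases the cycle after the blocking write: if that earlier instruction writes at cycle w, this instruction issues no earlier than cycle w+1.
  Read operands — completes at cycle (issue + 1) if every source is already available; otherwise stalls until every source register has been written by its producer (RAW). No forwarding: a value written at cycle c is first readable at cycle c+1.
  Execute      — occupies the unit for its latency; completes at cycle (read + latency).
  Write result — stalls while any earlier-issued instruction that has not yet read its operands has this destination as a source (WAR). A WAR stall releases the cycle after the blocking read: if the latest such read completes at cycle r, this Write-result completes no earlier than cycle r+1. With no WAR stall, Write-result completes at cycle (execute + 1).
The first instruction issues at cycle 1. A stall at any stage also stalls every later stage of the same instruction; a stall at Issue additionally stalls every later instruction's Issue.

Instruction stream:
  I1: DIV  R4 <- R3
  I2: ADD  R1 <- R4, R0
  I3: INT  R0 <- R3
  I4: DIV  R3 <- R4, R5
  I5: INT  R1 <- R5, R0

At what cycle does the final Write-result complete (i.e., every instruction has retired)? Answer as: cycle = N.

t=1  issue I1 (DIV)
t=2  I1 read-ops | issue I2 (ADD)
t=3  issue I3 (INT)
t=4  I3 read-ops
t=5  I3 finished on INT
t=10  I1 finished on DIV
t=11  I1→R4
t=12  I2 read-ops | issue I4 (DIV)
t=13  I3→R0 | I4 read-ops
t=14  I2 finished on ADD
t=15  I2→R1
t=16  issue I5 (INT)
t=17  I5 read-ops
t=18  I5 finished on INT
t=19  I5→R1
t=21  I4 finished on DIV
t=22  I4→R3

cycle = 22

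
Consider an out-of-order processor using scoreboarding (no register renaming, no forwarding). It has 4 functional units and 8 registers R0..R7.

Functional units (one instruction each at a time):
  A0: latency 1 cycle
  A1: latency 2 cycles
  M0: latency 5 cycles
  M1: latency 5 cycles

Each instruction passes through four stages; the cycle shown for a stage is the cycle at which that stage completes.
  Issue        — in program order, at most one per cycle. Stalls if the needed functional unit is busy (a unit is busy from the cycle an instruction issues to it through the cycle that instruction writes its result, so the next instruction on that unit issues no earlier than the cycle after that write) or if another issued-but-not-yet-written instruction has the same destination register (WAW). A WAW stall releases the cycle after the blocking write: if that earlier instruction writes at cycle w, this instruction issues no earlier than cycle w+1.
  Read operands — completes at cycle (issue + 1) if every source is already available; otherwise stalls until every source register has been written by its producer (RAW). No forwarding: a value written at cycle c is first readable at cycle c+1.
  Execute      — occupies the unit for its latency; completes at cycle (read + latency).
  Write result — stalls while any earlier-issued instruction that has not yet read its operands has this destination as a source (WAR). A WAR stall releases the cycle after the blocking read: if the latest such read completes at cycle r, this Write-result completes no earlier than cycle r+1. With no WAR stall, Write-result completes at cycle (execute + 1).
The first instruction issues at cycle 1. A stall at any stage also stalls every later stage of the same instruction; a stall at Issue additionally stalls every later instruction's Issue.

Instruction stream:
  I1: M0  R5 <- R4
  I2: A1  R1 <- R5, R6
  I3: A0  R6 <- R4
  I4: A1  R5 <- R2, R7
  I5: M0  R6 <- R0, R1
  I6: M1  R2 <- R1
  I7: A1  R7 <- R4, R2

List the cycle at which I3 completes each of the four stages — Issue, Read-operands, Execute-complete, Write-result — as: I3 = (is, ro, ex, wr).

I3 = (3, 4, 5, 10)

c1: I1 issues→M0
c2: I1 reads, I2 issues→A1
c3: I3 issues→A0
c4: I3 reads
c5: I3 exec-done
c7: I1 exec-done
c8: I1 writes R5
c9: I2 reads
c10: I3 writes R6
c11: I2 exec-done
c12: I2 writes R1
c13: I4 issues→A1
c14: I4 reads, I5 issues→M0
c15: I5 reads, I6 issues→M1
c16: I4 exec-done, I6 reads
c17: I4 writes R5
c18: I7 issues→A1
c20: I5 exec-done
c21: I5 writes R6, I6 exec-done
c22: I6 writes R2
c23: I7 reads
c25: I7 exec-done
c26: I7 writes R7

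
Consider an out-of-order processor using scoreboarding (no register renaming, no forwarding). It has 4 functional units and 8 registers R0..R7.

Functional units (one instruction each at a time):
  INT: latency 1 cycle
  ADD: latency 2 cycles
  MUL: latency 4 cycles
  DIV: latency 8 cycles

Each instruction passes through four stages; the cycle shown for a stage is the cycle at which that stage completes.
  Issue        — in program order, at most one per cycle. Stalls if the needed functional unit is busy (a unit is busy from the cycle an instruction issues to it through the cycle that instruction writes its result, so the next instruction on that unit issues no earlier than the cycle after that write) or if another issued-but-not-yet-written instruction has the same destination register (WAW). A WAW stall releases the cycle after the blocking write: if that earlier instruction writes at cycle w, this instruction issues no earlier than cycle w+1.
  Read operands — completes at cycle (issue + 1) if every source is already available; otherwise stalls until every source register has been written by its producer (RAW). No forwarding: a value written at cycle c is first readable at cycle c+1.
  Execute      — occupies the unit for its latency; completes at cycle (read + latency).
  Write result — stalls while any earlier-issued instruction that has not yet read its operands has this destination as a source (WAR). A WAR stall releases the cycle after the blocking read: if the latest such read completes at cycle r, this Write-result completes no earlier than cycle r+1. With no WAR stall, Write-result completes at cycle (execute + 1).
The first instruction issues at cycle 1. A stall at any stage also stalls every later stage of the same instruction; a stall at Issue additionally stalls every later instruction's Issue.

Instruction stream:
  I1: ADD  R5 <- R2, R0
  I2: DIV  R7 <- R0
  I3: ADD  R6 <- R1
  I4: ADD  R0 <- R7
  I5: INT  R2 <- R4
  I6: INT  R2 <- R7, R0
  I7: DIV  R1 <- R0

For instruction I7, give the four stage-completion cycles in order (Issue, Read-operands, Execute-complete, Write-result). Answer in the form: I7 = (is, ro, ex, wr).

I7 = (17, 18, 26, 27)

[I1] 1/2/4/5
[I2] 2/3/11/12
[I3] 6/7/9/10  (struct: ADD busy until I1 writes@5)
[I4] 11/13/15/16  (struct: ADD busy until I3 writes@10; RAW R7: wait I2 write@12)
[I5] 12/13/14/15
[I6] 16/17/18/19  (struct: INT busy until I5 writes@15)
[I7] 17/18/26/27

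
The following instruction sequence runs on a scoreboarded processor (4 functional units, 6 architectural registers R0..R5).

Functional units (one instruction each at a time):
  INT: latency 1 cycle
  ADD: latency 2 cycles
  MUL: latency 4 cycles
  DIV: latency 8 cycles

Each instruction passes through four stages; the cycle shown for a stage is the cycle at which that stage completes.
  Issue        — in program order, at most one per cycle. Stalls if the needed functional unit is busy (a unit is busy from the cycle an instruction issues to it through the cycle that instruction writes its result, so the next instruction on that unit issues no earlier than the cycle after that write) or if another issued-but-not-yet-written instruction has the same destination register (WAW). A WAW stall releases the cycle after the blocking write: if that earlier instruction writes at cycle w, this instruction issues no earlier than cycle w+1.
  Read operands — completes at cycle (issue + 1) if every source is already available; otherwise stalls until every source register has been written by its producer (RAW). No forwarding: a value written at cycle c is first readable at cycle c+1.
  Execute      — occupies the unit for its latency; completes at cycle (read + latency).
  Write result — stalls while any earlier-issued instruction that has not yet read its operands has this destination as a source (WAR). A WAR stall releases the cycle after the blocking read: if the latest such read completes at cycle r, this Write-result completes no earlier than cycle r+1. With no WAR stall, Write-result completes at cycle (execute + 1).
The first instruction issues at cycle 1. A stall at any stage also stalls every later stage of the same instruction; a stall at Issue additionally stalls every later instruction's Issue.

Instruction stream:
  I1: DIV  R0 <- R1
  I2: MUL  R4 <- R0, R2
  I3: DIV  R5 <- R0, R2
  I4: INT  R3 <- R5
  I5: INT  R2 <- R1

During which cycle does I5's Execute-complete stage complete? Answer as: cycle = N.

cycle = 28

cycle 1: I1→DIV
cycle 2: I1 RO, I2→MUL
cycle 10: I1 EX
cycle 11: I1 WR R0
cycle 12: I2 RO, I3→DIV
cycle 13: I3 RO, I4→INT
cycle 16: I2 EX
cycle 17: I2 WR R4
cycle 21: I3 EX
cycle 22: I3 WR R5
cycle 23: I4 RO
cycle 24: I4 EX
cycle 25: I4 WR R3
cycle 26: I5→INT
cycle 27: I5 RO
cycle 28: I5 EX
cycle 29: I5 WR R2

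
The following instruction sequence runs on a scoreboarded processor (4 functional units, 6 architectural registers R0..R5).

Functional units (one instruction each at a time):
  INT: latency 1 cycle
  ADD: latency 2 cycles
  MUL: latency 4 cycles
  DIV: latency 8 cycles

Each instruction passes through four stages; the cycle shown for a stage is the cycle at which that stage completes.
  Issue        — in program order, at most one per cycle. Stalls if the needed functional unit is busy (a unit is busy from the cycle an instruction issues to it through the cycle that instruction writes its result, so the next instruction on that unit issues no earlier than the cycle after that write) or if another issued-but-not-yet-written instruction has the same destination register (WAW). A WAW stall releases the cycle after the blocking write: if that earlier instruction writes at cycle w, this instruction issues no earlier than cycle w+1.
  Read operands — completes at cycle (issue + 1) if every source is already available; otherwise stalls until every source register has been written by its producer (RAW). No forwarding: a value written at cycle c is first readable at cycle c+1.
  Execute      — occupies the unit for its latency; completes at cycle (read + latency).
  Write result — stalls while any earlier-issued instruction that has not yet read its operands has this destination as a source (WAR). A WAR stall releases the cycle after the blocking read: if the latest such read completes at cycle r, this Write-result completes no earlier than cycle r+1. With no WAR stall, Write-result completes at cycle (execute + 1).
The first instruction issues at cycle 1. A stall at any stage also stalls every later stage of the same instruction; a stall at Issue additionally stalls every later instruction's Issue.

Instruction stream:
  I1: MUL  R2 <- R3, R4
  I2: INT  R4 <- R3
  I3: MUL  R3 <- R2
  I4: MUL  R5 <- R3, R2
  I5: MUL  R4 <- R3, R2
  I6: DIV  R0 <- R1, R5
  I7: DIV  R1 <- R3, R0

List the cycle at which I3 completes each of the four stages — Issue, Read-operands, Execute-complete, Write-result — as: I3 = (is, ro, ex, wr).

I3 = (8, 9, 13, 14)

t=1  I1 issues→MUL
t=2  I1 reads · I2 issues→INT
t=3  I2 reads
t=4  I2 exec-done
t=5  I2 writes R4
t=6  I1 exec-done
t=7  I1 writes R2
t=8  I3 issues→MUL
t=9  I3 reads
t=13  I3 exec-done
t=14  I3 writes R3
t=15  I4 issues→MUL
t=16  I4 reads
t=20  I4 exec-done
t=21  I4 writes R5
t=22  I5 issues→MUL
t=23  I5 reads · I6 issues→DIV
t=24  I6 reads
t=27  I5 exec-done
t=28  I5 writes R4
t=32  I6 exec-done
t=33  I6 writes R0
t=34  I7 issues→DIV
t=35  I7 reads
t=43  I7 exec-done
t=44  I7 writes R1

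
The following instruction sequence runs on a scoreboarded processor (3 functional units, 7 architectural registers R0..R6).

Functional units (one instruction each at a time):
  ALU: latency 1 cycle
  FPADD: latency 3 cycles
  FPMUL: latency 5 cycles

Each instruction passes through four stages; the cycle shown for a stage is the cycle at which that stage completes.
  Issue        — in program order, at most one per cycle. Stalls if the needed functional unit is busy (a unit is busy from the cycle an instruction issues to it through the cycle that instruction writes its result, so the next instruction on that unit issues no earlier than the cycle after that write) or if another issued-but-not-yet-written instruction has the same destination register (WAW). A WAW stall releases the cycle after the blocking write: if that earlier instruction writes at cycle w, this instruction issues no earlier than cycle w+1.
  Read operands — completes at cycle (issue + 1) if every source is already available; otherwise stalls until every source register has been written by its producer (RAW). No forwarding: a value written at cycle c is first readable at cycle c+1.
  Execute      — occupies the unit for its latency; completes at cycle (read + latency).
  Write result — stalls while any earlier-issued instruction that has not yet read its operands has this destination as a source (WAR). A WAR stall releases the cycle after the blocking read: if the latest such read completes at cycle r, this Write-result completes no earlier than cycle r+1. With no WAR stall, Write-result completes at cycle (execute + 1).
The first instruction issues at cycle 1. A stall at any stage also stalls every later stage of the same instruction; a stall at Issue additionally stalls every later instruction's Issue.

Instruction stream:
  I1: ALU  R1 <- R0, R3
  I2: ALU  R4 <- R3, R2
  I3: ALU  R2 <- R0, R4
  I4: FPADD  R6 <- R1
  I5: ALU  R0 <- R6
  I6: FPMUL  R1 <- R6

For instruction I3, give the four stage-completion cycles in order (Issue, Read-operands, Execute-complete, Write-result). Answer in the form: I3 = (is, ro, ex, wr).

[1] I1→ALU
[2] I1 RO
[3] I1 EX
[4] I1 WR R1
[5] I2→ALU
[6] I2 RO
[7] I2 EX
[8] I2 WR R4
[9] I3→ALU
[10] I3 RO; I4→FPADD
[11] I3 EX; I4 RO
[12] I3 WR R2
[13] I5→ALU
[14] I4 EX; I6→FPMUL
[15] I4 WR R6
[16] I5 RO; I6 RO
[17] I5 EX
[18] I5 WR R0
[21] I6 EX
[22] I6 WR R1

I3 = (9, 10, 11, 12)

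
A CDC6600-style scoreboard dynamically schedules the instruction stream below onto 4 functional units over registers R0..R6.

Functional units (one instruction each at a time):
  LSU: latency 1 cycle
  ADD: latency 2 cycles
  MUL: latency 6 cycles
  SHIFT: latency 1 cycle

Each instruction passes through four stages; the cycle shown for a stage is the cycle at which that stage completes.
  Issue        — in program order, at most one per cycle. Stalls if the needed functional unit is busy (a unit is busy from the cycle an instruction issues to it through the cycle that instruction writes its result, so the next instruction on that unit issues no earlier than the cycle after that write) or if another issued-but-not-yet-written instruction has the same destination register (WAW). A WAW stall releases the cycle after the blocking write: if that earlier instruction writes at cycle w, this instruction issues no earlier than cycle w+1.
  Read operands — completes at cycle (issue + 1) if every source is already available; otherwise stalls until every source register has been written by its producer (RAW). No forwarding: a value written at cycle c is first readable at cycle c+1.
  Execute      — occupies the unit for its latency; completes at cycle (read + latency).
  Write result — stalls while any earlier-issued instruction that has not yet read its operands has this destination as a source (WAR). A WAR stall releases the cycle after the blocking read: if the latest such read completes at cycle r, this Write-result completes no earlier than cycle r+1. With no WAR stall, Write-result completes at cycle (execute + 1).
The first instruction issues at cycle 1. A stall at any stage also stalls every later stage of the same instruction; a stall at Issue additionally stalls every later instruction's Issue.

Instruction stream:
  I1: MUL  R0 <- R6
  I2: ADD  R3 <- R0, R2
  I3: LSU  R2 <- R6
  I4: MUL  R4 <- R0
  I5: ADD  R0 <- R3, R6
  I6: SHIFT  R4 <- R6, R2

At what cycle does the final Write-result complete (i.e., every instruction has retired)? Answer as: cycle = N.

cycle = 22

[1] issue I1 (MUL)
[2] I1 read-ops · issue I2 (ADD)
[3] issue I3 (LSU)
[4] I3 read-ops
[5] I3 finished on LSU
[8] I1 finished on MUL
[9] I1→R0
[10] I2 read-ops · issue I4 (MUL)
[11] I3→R2 · I4 read-ops
[12] I2 finished on ADD
[13] I2→R3
[14] issue I5 (ADD)
[15] I5 read-ops
[17] I4 finished on MUL · I5 finished on ADD
[18] I4→R4 · I5→R0
[19] issue I6 (SHIFT)
[20] I6 read-ops
[21] I6 finished on SHIFT
[22] I6→R4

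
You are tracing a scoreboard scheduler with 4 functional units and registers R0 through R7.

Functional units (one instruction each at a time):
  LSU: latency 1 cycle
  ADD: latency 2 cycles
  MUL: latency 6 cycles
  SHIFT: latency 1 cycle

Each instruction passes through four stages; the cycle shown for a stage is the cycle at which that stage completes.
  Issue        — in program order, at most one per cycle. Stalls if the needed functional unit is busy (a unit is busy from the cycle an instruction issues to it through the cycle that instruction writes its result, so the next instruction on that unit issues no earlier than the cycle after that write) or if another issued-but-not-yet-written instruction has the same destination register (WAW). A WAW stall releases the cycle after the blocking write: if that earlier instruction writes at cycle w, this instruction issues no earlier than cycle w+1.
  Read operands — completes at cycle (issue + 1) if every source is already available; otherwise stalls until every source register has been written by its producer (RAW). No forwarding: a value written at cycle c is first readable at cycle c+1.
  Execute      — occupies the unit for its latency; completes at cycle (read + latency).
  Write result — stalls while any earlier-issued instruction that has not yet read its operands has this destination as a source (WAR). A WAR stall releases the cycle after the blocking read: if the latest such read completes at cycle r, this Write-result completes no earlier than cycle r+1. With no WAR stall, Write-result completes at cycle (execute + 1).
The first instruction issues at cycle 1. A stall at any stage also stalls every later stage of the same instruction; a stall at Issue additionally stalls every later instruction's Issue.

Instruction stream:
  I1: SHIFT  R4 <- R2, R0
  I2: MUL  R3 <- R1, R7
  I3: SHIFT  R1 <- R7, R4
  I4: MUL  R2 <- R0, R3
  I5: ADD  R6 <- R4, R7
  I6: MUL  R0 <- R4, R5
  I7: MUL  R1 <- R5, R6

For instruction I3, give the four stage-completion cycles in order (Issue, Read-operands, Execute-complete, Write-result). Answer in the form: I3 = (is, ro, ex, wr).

I3 = (5, 6, 7, 8)

cycle 1: I1 dispatched to SHIFT
cycle 2: I1 operands ready, I2 dispatched to MUL
cycle 3: I1 complete, I2 operands ready
cycle 4: R4←I1
cycle 5: I3 dispatched to SHIFT
cycle 6: I3 operands ready
cycle 7: I3 complete
cycle 8: R1←I3
cycle 9: I2 complete
cycle 10: R3←I2
cycle 11: I4 dispatched to MUL
cycle 12: I4 operands ready, I5 dispatched to ADD
cycle 13: I5 operands ready
cycle 15: I5 complete
cycle 16: R6←I5
cycle 18: I4 complete
cycle 19: R2←I4
cycle 20: I6 dispatched to MUL
cycle 21: I6 operands ready
cycle 27: I6 complete
cycle 28: R0←I6
cycle 29: I7 dispatched to MUL
cycle 30: I7 operands ready
cycle 36: I7 complete
cycle 37: R1←I7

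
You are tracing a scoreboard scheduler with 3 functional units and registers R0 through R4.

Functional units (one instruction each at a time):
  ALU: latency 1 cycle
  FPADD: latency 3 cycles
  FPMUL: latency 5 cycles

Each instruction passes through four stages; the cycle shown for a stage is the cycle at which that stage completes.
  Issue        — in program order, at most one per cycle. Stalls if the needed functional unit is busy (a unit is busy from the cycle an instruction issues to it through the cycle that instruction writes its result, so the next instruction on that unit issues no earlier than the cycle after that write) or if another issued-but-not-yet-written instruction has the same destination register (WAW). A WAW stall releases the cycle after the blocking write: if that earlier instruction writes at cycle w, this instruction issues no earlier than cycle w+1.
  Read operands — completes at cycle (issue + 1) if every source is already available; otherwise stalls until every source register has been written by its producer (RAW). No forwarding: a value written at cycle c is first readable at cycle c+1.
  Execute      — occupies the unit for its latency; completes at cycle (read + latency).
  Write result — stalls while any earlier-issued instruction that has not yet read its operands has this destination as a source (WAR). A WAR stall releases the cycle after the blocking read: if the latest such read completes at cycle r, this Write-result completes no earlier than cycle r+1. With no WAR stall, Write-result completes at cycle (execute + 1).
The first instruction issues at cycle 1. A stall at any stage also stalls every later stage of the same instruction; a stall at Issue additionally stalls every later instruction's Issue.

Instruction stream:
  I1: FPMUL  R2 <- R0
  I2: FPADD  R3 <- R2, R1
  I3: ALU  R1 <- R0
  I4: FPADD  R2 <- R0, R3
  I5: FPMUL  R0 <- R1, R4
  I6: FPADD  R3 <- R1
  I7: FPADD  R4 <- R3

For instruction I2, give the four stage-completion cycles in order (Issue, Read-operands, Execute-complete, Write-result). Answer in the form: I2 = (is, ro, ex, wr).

I1: IS=1 RO=2 EX=7 WR=8
I2: IS=2 RO=9 EX=12 WR=13  [RAW R2: wait I1 write@8]
I3: IS=3 RO=4 EX=5 WR=10  [WAR R1: wait I2 read@9]
I4: IS=14 RO=15 EX=18 WR=19  [struct: FPADD busy until I2 writes@13]
I5: IS=15 RO=16 EX=21 WR=22
I6: IS=20 RO=21 EX=24 WR=25  [struct: FPADD busy until I4 writes@19]
I7: IS=26 RO=27 EX=30 WR=31  [struct: FPADD busy until I6 writes@25]

I2 = (2, 9, 12, 13)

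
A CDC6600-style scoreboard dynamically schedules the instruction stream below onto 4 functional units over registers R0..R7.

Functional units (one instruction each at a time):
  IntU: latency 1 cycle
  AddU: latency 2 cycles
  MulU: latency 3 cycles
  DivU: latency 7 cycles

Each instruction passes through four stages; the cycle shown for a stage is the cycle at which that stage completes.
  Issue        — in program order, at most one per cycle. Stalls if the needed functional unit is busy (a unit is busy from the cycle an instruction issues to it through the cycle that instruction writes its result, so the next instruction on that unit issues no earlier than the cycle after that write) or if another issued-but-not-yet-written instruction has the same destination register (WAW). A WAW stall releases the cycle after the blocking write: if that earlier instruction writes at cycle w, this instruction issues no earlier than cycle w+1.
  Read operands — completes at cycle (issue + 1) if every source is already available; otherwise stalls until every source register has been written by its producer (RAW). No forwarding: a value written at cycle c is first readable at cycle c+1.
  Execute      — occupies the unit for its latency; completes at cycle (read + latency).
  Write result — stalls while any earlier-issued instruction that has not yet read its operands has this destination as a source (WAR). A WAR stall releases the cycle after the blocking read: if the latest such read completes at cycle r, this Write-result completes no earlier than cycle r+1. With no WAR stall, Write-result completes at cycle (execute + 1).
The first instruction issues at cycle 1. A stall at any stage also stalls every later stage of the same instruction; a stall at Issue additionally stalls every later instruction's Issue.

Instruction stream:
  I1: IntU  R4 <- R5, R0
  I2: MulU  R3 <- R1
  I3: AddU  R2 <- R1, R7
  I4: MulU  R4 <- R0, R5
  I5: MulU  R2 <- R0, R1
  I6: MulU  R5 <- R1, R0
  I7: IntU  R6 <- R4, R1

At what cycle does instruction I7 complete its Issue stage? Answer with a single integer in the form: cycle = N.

cycle = 21

c1: I1 issues→IntU
c2: I1 reads | I2 issues→MulU
c3: I1 exec-done | I2 reads | I3 issues→AddU
c4: I1 writes R4 | I3 reads
c6: I2 exec-done | I3 exec-done
c7: I2 writes R3 | I3 writes R2
c8: I4 issues→MulU
c9: I4 reads
c12: I4 exec-done
c13: I4 writes R4
c14: I5 issues→MulU
c15: I5 reads
c18: I5 exec-done
c19: I5 writes R2
c20: I6 issues→MulU
c21: I6 reads | I7 issues→IntU
c22: I7 reads
c23: I7 exec-done
c24: I6 exec-done | I7 writes R6
c25: I6 writes R5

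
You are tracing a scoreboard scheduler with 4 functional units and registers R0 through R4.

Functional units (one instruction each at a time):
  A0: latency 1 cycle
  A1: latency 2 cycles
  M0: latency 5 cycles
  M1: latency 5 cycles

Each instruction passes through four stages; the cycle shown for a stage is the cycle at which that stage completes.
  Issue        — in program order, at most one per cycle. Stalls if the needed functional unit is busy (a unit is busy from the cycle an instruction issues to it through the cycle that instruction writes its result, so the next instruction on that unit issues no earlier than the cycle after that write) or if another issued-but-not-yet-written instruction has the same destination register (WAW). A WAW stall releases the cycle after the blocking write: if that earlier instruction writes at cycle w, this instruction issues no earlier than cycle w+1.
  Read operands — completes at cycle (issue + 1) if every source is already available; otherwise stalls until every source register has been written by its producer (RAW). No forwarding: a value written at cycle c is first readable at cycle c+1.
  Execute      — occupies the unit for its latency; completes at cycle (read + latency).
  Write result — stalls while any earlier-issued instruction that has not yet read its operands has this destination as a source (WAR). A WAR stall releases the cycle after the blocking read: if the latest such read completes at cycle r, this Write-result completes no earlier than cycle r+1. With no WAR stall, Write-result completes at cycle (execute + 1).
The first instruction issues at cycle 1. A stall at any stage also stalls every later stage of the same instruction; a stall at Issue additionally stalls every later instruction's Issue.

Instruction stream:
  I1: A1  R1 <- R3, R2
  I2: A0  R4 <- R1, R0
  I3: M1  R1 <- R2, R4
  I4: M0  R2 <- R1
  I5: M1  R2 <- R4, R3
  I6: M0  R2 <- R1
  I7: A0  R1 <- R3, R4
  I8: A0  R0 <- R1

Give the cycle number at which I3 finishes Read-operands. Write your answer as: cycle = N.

cycle = 9

1) issue 1, read 2, done 4, write 5
2) issue 2, read 6, done 7, write 8  <RAW R1: wait I1 write@5>
3) issue 6, read 9, done 14, write 15  <WAW R1: wait I1 write@5 / RAW R4: wait I2 write@8>
4) issue 7, read 16, done 21, write 22  <RAW R1: wait I3 write@15>
5) issue 23, read 24, done 29, write 30  <WAW R2: wait I4 write@22>
6) issue 31, read 32, done 37, write 38  <WAW R2: wait I5 write@30>
7) issue 32, read 33, done 34, write 35
8) issue 36, read 37, done 38, write 39  <struct: A0 busy until I7 writes@35>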